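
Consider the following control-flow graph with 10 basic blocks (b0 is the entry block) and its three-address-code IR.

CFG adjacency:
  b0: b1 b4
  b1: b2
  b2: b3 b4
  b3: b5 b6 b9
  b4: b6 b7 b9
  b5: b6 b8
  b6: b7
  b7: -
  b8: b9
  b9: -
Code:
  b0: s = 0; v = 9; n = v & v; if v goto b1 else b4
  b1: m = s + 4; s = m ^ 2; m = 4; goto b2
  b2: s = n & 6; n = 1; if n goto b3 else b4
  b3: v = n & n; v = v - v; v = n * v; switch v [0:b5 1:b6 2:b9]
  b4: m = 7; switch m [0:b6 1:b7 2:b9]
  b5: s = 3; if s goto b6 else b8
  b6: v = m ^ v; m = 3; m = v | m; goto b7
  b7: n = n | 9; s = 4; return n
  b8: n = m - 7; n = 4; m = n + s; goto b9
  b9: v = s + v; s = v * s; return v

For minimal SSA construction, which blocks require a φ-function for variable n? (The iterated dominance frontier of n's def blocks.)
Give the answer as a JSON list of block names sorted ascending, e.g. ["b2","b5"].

idom tree: b1←b0 b2←b1 b3←b2 b4←b0 b5←b3 b6←b0 b7←b0 b8←b5 b9←b0
Dom at joins:
  b4: preds {b0,b2}: {b0} ∩ {b0,b1,b2} = {b0}; idom=b0
  b6: preds {b3,b4,b5}: {b0,b1,b2,b3} ∩ {b0,b4} ∩ {b0,b1,b2,b3,b5} = {b0}; idom=b0
  b7: preds {b4,b6}: {b0,b4} ∩ {b0,b6} = {b0}; idom=b0
  b9: preds {b3,b4,b8}: {b0,b1,b2,b3} ∩ {b0,b4} ∩ {b0,b1,b2,b3,b5,b8} = {b0}; idom=b0

DF walk-up:
  join b4 pred b0: · stop@b0
  join b4 pred b2: b2→b1 stop@b0
  join b6 pred b3: b3→b2→b1 stop@b0
  join b6 pred b4: b4 stop@b0
  join b6 pred b5: b5→b3→b2→b1 stop@b0
  join b7 pred b4: b4 stop@b0
  join b7 pred b6: b6 stop@b0
  join b9 pred b3: b3→b2→b1 stop@b0
  join b9 pred b4: b4 stop@b0
  join b9 pred b8: b8→b5→b3→b2→b1 stop@b0
  b0 → ∅
  b1 → {b4,b6,b9}
  b2 → {b4,b6,b9}
  b3 → {b6,b9}
  b4 → {b6,b7,b9}
  b5 → {b6,b9}
  b6 → {b7}
  b7 → ∅
  b8 → {b9}
  b9 → ∅

φ for n: defs {b0,b2,b7,b8}
  DF⁺ = {b4,b6,b7,b9}

Answer: ["b4", "b6", "b7", "b9"]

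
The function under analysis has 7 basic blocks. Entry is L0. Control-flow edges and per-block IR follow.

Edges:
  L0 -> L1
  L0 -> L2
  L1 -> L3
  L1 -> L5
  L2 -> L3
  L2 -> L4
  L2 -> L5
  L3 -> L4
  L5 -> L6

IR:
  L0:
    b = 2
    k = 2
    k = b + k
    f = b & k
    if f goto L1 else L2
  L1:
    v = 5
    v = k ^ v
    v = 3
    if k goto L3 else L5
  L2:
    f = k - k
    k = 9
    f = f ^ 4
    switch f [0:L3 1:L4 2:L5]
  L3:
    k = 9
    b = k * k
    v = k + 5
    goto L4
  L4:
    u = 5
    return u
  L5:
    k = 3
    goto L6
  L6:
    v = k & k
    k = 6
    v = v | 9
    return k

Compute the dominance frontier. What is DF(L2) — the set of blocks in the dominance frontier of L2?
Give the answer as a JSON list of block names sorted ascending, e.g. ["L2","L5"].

Answer: ["L3", "L4", "L5"]

Working:
idom tree: L1←L0 L2←L0 L3←L0 L4←L0 L5←L0 L6←L5
Join-block Dom:
  L3: preds {L1,L2}: {L0,L1} ∩ {L0,L2} = {L0}; idom=L0
  L4: preds {L2,L3}: {L0,L2} ∩ {L0,L3} = {L0}; idom=L0
  L5: preds {L1,L2}: {L0,L1} ∩ {L0,L2} = {L0}; idom=L0

DF walk-up:
  join L3 pred L1: L1 stop@L0
  join L3 pred L2: L2 stop@L0
  join L4 pred L2: L2 stop@L0
  join L4 pred L3: L3 stop@L0
  join L5 pred L1: L1 stop@L0
  join L5 pred L2: L2 stop@L0
  DF(L0)=∅
  DF(L1)={L3,L5}
  DF(L2)={L3,L4,L5}
  DF(L3)={L4}
  DF(L4)=∅
  DF(L5)=∅
  DF(L6)=∅

DF(L2) = ["L3", "L4", "L5"]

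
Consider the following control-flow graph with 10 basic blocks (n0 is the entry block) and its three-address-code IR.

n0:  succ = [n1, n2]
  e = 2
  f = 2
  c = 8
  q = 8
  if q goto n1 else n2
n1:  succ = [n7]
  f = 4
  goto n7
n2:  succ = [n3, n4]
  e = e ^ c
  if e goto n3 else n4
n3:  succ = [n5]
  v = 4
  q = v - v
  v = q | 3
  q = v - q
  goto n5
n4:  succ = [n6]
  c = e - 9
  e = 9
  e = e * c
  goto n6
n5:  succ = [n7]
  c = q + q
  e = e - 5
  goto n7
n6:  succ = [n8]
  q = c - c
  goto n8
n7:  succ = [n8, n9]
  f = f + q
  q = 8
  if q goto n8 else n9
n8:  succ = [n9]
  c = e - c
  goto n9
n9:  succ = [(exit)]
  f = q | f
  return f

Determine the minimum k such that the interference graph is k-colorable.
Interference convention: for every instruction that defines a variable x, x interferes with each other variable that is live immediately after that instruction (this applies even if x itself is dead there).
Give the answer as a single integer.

Block summaries:
  n0: def={c,e,f,q} ue=∅
  n1: def={f} ue=∅
  n2: def={e} ue={c,e}
  n3: def={q,v} ue=∅
  n4: def={c,e} ue={e}
  n5: def={c,e} ue={e,q}
  n6: def={q} ue={c}
  n7: def={f,q} ue={f,q}
  n8: def={c} ue={c,e}
  n9: def={f} ue={f,q}

Liveness:
  n0 li=∅ lo={c,e,f,q}
  n1 li={c,e,q} lo={c,e,f,q}
  n2 li={c,e,f} lo={e,f}
  n3 li={e,f} lo={e,f,q}
  n4 li={e,f} lo={c,e,f}
  n5 li={e,f,q} lo={c,e,f,q}
  n6 li={c,e,f} lo={c,e,f,q}
  n7 li={c,e,f,q} lo={c,e,f,q}
  n8 li={c,e,f,q} lo={f,q}
  n9 li={f,q} lo=∅

Conflict graph:
  c: {e,f,q}
  e: {c,f,q,v}
  f: {c,e,q,v}
  q: {c,e,f,v}
  v: {e,f,q}

Chromatic number:
  lower bound: {c,e,f,q} mutually conflict ⇒ χ ≥ 4
  4-colouring: c0={e}  c1={f}  c2={q}  c3={c,v}
  χ = 4

Answer: 4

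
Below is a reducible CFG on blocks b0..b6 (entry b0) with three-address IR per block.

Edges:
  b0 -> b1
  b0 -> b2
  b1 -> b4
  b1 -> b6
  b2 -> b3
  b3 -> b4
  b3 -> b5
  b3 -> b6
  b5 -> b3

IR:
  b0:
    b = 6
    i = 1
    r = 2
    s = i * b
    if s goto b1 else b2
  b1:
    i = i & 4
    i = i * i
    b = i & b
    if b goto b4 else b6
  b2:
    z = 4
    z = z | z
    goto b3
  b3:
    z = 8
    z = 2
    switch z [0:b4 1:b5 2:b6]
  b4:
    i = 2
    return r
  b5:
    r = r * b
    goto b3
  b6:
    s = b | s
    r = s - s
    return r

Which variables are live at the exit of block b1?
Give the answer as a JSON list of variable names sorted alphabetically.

def/use:
  b0: {b,i,r,s} / ∅
  b1: {b,i} / {b,i}
  b2: {z} / ∅
  b3: {z} / ∅
  b4: {i} / {r}
  b5: {r} / {b,r}
  b6: {r,s} / {b,s}

Backward fixpoint:
  b0: in=∅ out={b,i,r,s}
  b1: in={b,i,r,s} out={b,r,s}
  b2: in={b,r,s} out={b,r,s}
  b3: in={b,r,s} out={b,r,s}
  b4: in={r} out=∅
  b5: in={b,r,s} out={b,r,s}
  b6: in={b,s} out=∅

live-out(b1) = ["b", "r", "s"]

Answer: ["b", "r", "s"]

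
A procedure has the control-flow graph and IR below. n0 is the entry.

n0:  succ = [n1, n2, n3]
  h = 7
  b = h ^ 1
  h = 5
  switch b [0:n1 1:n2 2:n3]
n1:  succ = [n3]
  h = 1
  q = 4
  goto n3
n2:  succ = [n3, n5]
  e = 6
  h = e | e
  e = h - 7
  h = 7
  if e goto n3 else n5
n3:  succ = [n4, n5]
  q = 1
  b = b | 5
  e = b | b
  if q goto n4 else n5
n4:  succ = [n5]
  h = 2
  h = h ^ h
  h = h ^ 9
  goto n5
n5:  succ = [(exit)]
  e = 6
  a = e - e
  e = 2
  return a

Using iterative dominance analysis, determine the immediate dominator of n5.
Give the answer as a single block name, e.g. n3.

idom tree: n1←n0 n2←n0 n3←n0 n4←n3 n5←n0
Dom at joins:
  n3: preds {n0,n1,n2}: {n0} ∩ {n0,n1} ∩ {n0,n2} = {n0}; idom=n0
  n5: preds {n2,n3,n4}: {n0,n2} ∩ {n0,n3} ∩ {n0,n3,n4} = {n0}; idom=n0

idom(n5) = n0

Answer: n0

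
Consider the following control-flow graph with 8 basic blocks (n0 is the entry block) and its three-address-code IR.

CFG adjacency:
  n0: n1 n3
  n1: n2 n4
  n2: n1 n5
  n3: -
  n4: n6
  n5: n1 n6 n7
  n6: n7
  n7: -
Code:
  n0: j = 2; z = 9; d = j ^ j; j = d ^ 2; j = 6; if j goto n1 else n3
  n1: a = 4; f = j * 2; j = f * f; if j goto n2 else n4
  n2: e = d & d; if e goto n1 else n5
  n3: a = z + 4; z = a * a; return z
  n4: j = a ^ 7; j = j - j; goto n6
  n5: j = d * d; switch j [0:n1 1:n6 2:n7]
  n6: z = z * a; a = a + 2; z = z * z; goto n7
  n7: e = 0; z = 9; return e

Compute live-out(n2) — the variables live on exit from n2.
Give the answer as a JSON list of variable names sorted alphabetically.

Answer: ["a", "d", "j", "z"]

Derivation:
Per-block:
  n0 def {d,j,z} use ∅
  n1 def {a,f,j} use {j}
  n2 def {e} use {d}
  n3 def {a,z} use {z}
  n4 def {j} use {a}
  n5 def {j} use {d}
  n6 def {a,z} use {a,z}
  n7 def {e,z} use ∅

Live sets:
  n0 li=∅ lo={d,j,z}
  n1 li={d,j,z} lo={a,d,j,z}
  n2 li={a,d,j,z} lo={a,d,j,z}
  n3 li={z} lo=∅
  n4 li={a,z} lo={a,z}
  n5 li={a,d,z} lo={a,d,j,z}
  n6 li={a,z} lo=∅
  n7 li=∅ lo=∅

live-out(n2) = ["a", "d", "j", "z"]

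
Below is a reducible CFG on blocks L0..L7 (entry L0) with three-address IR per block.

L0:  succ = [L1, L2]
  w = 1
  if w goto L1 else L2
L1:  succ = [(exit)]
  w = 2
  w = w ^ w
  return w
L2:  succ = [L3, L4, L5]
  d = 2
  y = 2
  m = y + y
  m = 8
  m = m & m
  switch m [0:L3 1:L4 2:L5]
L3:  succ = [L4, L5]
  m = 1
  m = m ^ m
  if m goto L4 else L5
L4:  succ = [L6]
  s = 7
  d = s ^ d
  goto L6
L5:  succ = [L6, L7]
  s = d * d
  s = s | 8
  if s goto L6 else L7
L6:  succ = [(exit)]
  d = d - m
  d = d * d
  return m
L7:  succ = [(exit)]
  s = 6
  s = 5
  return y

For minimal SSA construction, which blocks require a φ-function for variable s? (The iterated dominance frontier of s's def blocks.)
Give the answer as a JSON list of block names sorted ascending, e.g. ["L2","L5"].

Answer: ["L6"]

Analysis:
idom tree: L1←L0 L2←L0 L3←L2 L4←L2 L5←L2 L6←L2 L7←L5
Join-block Dom:
  L4: preds {L2,L3}: {L0,L2} ∩ {L0,L2,L3} = {L0,L2}; idom=L2
  L5: preds {L2,L3}: {L0,L2} ∩ {L0,L2,L3} = {L0,L2}; idom=L2
  L6: preds {L4,L5}: {L0,L2,L4} ∩ {L0,L2,L5} = {L0,L2}; idom=L2

DF walk-up:
  join L4 pred L2: · stop@L2
  join L4 pred L3: L3 stop@L2
  join L5 pred L2: · stop@L2
  join L5 pred L3: L3 stop@L2
  join L6 pred L4: L4 stop@L2
  join L6 pred L5: L5 stop@L2
  L0 → ∅
  L1 → ∅
  L2 → ∅
  L3 → {L4,L5}
  L4 → {L6}
  L5 → {L6}
  L6 → ∅
  L7 → ∅

φ for s: defs {L4,L5,L7}
  DF⁺ = {L6}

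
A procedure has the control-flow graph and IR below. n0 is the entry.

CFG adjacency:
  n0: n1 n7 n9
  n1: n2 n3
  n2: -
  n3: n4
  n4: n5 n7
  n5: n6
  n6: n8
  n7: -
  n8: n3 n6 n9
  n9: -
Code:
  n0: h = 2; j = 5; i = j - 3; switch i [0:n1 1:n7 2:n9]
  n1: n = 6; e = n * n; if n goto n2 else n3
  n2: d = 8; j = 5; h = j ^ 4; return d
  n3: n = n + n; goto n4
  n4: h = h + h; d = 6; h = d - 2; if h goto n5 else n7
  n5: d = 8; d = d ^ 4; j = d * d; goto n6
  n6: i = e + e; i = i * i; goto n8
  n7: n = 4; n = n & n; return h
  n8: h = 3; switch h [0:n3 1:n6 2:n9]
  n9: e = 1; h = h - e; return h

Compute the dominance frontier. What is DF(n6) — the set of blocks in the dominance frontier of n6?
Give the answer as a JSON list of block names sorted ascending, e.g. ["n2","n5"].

Answer: ["n3", "n6", "n9"]

Working:
idom tree: n1←n0 n2←n1 n3←n1 n4←n3 n5←n4 n6←n5 n7←n0 n8←n6 n9←n0
Dom∩ at merges:
  n3: preds {n1,n8}: {n0,n1} ∩ {n0,n1,n3,n4,n5,n6,n8} = {n0,n1}; idom=n1
  n6: preds {n5,n8}: {n0,n1,n3,n4,n5} ∩ {n0,n1,n3,n4,n5,n6,n8} = {n0,n1,n3,n4,n5}; idom=n5
  n7: preds {n0,n4}: {n0} ∩ {n0,n1,n3,n4} = {n0}; idom=n0
  n9: preds {n0,n8}: {n0} ∩ {n0,n1,n3,n4,n5,n6,n8} = {n0}; idom=n0

DF walk-up:
  join n3 pred n1: · stop@n1
  join n3 pred n8: n8→n6→n5→n4→n3 stop@n1
  join n6 pred n5: · stop@n5
  join n6 pred n8: n8→n6 stop@n5
  join n7 pred n0: · stop@n0
  join n7 pred n4: n4→n3→n1 stop@n0
  join n9 pred n0: · stop@n0
  join n9 pred n8: n8→n6→n5→n4→n3→n1 stop@n0
  n0 → ∅
  n1 → {n7,n9}
  n2 → ∅
  n3 → {n3,n7,n9}
  n4 → {n3,n7,n9}
  n5 → {n3,n9}
  n6 → {n3,n6,n9}
  n7 → ∅
  n8 → {n3,n6,n9}
  n9 → ∅

DF(n6) = ["n3", "n6", "n9"]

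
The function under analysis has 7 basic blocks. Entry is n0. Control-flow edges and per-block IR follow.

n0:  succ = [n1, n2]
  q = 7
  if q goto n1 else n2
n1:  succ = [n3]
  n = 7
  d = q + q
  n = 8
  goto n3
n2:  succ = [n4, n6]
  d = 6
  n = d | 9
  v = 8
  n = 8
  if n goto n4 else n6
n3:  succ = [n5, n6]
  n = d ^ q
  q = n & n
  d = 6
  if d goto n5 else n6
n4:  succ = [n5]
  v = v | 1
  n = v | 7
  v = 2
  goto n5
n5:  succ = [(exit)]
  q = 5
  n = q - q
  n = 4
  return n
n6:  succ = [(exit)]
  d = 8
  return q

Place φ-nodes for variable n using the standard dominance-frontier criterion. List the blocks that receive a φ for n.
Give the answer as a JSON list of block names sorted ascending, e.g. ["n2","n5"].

Answer: ["n5", "n6"]

Derivation:
idom tree: n1←n0 n2←n0 n3←n1 n4←n2 n5←n0 n6←n0
Dom at joins:
  n5: preds {n3,n4}: {n0,n1,n3} ∩ {n0,n2,n4} = {n0}; idom=n0
  n6: preds {n2,n3}: {n0,n2} ∩ {n0,n1,n3} = {n0}; idom=n0

DF derivation:
  join n5 pred n3: n3→n1 stop@n0
  join n5 pred n4: n4→n2 stop@n0
  join n6 pred n2: n2 stop@n0
  join n6 pred n3: n3→n1 stop@n0
  DF(n0)=∅
  DF(n1)={n5,n6}
  DF(n2)={n5,n6}
  DF(n3)={n5,n6}
  DF(n4)={n5}
  DF(n5)=∅
  DF(n6)=∅

φ for n: defs {n1,n2,n3,n4,n5}
  DF⁺ = {n5,n6}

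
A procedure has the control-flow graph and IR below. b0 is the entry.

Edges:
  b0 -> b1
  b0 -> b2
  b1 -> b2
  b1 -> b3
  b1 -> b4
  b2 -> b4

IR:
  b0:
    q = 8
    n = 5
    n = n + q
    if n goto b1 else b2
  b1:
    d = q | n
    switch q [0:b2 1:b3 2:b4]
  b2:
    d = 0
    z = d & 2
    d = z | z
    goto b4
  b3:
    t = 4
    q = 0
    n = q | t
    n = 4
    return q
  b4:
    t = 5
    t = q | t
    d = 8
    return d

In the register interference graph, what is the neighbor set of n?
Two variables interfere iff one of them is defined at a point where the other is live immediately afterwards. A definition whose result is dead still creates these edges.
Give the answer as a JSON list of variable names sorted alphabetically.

Answer: ["q"]

Derivation:
def/use:
  b0: def={n,q} ue=∅
  b1: def={d} ue={n,q}
  b2: def={d,z} ue=∅
  b3: def={n,q,t} ue=∅
  b4: def={d,t} ue={q}

Live sets:
  live b0: ∅→{n,q}
  live b1: {n,q}→{q}
  live b2: {q}→{q}
  live b3: ∅→∅
  live b4: {q}→∅

Interference:
  d — {q}
  n — {q}
  q — {d,n,t,z}
  t — {q}
  z — {q}

N(n) = ["q"]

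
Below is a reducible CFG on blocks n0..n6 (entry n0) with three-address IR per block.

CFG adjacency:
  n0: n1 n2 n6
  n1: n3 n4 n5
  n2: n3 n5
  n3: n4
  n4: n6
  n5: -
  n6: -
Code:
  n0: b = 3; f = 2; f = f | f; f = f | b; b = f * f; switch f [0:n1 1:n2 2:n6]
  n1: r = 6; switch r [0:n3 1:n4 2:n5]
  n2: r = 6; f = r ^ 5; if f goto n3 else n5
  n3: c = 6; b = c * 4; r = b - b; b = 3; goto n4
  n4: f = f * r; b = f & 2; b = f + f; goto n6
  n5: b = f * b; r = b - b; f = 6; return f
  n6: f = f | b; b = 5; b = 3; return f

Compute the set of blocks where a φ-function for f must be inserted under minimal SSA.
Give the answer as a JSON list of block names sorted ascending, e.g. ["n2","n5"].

idom tree: n1←n0 n2←n0 n3←n0 n4←n0 n5←n0 n6←n0
Join-block Dom:
  n3: preds {n1,n2}: {n0,n1} ∩ {n0,n2} = {n0}; idom=n0
  n4: preds {n1,n3}: {n0,n1} ∩ {n0,n3} = {n0}; idom=n0
  n5: preds {n1,n2}: {n0,n1} ∩ {n0,n2} = {n0}; idom=n0
  n6: preds {n0,n4}: {n0} ∩ {n0,n4} = {n0}; idom=n0

DF walk-up:
  join n3 pred n1: n1 stop@n0
  join n3 pred n2: n2 stop@n0
  join n4 pred n1: n1 stop@n0
  join n4 pred n3: n3 stop@n0
  join n5 pred n1: n1 stop@n0
  join n5 pred n2: n2 stop@n0
  join n6 pred n0: · stop@n0
  join n6 pred n4: n4 stop@n0
  n0 → ∅
  n1 → {n3,n4,n5}
  n2 → {n3,n5}
  n3 → {n4}
  n4 → {n6}
  n5 → ∅
  n6 → ∅

φ for f: defs {n0,n2,n4,n5,n6}
  DF⁺ = {n3,n4,n5,n6}

Answer: ["n3", "n4", "n5", "n6"]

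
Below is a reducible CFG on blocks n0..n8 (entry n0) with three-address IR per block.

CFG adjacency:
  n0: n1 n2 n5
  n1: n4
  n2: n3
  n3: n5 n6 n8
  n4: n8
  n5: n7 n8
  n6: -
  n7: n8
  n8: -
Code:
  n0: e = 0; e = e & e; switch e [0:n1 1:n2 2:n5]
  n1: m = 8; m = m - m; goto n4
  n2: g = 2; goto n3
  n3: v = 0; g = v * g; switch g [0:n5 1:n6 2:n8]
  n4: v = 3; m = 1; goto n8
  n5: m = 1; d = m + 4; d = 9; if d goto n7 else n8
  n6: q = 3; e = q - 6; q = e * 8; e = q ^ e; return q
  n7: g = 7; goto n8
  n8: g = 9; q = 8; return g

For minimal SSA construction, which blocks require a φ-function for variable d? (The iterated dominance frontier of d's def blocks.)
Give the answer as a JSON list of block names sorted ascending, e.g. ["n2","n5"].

idom tree: n1←n0 n2←n0 n3←n2 n4←n1 n5←n0 n6←n3 n7←n5 n8←n0
Dom∩ at merges:
  n5: preds {n0,n3}: {n0} ∩ {n0,n2,n3} = {n0}; idom=n0
  n8: preds {n3,n4,n5,n7}: {n0,n2,n3} ∩ {n0,n1,n4} ∩ {n0,n5} ∩ {n0,n5,n7} = {n0}; idom=n0

DF derivation:
  join n5 pred n0: · stop@n0
  join n5 pred n3: n3→n2 stop@n0
  join n8 pred n3: n3→n2 stop@n0
  join n8 pred n4: n4→n1 stop@n0
  join n8 pred n5: n5 stop@n0
  join n8 pred n7: n7→n5 stop@n0
  n0: DF=∅
  n1: DF={n8}
  n2: DF={n5,n8}
  n3: DF={n5,n8}
  n4: DF={n8}
  n5: DF={n8}
  n6: DF=∅
  n7: DF={n8}
  n8: DF=∅

φ for d: defs {n5}
  DF⁺ = {n8}

Answer: ["n8"]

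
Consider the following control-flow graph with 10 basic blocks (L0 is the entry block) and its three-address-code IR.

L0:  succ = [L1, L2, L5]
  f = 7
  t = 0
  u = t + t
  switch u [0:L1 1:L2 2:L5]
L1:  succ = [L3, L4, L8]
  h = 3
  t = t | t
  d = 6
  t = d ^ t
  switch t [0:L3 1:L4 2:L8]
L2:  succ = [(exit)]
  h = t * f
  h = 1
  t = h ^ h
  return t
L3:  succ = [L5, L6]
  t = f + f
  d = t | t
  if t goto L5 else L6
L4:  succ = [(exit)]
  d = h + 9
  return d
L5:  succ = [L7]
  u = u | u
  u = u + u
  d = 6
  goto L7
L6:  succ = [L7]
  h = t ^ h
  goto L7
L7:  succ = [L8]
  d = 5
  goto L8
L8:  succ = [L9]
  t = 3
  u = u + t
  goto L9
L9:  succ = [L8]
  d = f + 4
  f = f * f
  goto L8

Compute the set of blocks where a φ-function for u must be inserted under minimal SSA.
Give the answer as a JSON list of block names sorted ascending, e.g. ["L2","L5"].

Answer: ["L7", "L8"]

Derivation:
idom tree: L1←L0 L2←L0 L3←L1 L4←L1 L5←L0 L6←L3 L7←L0 L8←L0 L9←L8
Dom at joins:
  L5: preds {L0,L3}: {L0} ∩ {L0,L1,L3} = {L0}; idom=L0
  L7: preds {L5,L6}: {L0,L5} ∩ {L0,L1,L3,L6} = {L0}; idom=L0
  L8: preds {L1,L7,L9}: {L0,L1} ∩ {L0,L7} ∩ {L0,L8,L9} = {L0}; idom=L0

Frontier:
  join L5 pred L0: · stop@L0
  join L5 pred L3: L3→L1 stop@L0
  join L7 pred L5: L5 stop@L0
  join L7 pred L6: L6→L3→L1 stop@L0
  join L8 pred L1: L1 stop@L0
  join L8 pred L7: L7 stop@L0
  join L8 pred L9: L9→L8 stop@L0
  L0: DF=∅
  L1: DF={L5,L7,L8}
  L2: DF=∅
  L3: DF={L5,L7}
  L4: DF=∅
  L5: DF={L7}
  L6: DF={L7}
  L7: DF={L8}
  L8: DF={L8}
  L9: DF={L8}

φ for u: defs {L0,L5,L8}
  DF⁺ = {L7,L8}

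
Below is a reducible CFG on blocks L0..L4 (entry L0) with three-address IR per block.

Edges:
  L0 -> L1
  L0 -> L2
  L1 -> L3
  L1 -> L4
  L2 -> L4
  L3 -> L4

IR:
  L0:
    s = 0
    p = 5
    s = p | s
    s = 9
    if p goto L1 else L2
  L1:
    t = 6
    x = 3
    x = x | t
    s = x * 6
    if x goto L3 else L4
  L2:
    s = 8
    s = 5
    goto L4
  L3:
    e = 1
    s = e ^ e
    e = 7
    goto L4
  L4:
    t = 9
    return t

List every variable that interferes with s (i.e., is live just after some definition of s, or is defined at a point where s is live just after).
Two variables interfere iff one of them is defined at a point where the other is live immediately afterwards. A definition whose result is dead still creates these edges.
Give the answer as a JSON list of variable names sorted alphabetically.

Block summaries:
  L0: {p,s} / ∅
  L1: {s,t,x} / ∅
  L2: {s} / ∅
  L3: {e,s} / ∅
  L4: {t} / ∅

Backward fixpoint:
  live L0: ∅→∅
  live L1: ∅→∅
  live L2: ∅→∅
  live L3: ∅→∅
  live L4: ∅→∅

Interfere edges:
  e↔∅
  p↔{s}
  s↔{p,x}
  t↔{x}
  x↔{s,t}

N(s) = ["p", "x"]

Answer: ["p", "x"]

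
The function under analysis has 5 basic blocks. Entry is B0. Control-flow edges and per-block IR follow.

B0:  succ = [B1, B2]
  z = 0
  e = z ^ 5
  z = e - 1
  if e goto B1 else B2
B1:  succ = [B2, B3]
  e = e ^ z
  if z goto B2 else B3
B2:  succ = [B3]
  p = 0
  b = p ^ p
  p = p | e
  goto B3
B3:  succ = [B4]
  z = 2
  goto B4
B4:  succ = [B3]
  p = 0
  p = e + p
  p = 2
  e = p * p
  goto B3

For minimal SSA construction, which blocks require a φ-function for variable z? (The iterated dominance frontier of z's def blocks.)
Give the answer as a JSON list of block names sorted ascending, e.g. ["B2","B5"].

idom tree: B1←B0 B2←B0 B3←B0 B4←B3
Join-block Dom:
  B2: preds {B0,B1}: {B0} ∩ {B0,B1} = {B0}; idom=B0
  B3: preds {B1,B2,B4}: {B0,B1} ∩ {B0,B2} ∩ {B0,B3,B4} = {B0}; idom=B0

Frontier:
  B2←B0: walk · to B0
  B2←B1: walk B1 to B0
  B3←B1: walk B1 to B0
  B3←B2: walk B2 to B0
  B3←B4: walk B4→B3 to B0
  B0: DF=∅
  B1: DF={B2,B3}
  B2: DF={B3}
  B3: DF={B3}
  B4: DF={B3}

φ for z: defs {B0,B3}
  DF⁺ = {B3}

Answer: ["B3"]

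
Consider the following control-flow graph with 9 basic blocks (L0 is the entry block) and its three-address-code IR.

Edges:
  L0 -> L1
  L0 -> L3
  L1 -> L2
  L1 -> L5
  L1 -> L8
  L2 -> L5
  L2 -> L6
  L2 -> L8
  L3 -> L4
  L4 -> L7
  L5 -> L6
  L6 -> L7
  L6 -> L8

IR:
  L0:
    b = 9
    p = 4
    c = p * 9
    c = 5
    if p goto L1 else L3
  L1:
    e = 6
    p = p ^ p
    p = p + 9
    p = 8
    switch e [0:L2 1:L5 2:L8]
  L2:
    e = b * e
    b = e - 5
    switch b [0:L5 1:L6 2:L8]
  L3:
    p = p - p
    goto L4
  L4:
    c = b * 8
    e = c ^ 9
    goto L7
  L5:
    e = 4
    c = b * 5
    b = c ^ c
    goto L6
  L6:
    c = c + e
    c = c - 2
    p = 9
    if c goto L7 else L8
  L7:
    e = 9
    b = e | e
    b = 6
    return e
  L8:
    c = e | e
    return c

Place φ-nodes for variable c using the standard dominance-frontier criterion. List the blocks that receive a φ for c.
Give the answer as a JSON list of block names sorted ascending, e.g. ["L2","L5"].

Answer: ["L6", "L7", "L8"]

Derivation:
idom tree: L1←L0 L2←L1 L3←L0 L4←L3 L5←L1 L6←L1 L7←L0 L8←L1
Dom at joins:
  L5: preds {L1,L2}: {L0,L1} ∩ {L0,L1,L2} = {L0,L1}; idom=L1
  L6: preds {L2,L5}: {L0,L1,L2} ∩ {L0,L1,L5} = {L0,L1}; idom=L1
  L7: preds {L4,L6}: {L0,L3,L4} ∩ {L0,L1,L6} = {L0}; idom=L0
  L8: preds {L1,L2,L6}: {L0,L1} ∩ {L0,L1,L2} ∩ {L0,L1,L6} = {L0,L1}; idom=L1

Frontier:
  L5←L1: walk · to L1
  L5←L2: walk L2 to L1
  L6←L2: walk L2 to L1
  L6←L5: walk L5 to L1
  L7←L4: walk L4→L3 to L0
  L7←L6: walk L6→L1 to L0
  L8←L1: walk · to L1
  L8←L2: walk L2 to L1
  L8←L6: walk L6 to L1
  L0 → ∅
  L1 → {L7}
  L2 → {L5,L6,L8}
  L3 → {L7}
  L4 → {L7}
  L5 → {L6}
  L6 → {L7,L8}
  L7 → ∅
  L8 → ∅

φ for c: defs {L0,L4,L5,L6,L8}
  DF⁺ = {L6,L7,L8}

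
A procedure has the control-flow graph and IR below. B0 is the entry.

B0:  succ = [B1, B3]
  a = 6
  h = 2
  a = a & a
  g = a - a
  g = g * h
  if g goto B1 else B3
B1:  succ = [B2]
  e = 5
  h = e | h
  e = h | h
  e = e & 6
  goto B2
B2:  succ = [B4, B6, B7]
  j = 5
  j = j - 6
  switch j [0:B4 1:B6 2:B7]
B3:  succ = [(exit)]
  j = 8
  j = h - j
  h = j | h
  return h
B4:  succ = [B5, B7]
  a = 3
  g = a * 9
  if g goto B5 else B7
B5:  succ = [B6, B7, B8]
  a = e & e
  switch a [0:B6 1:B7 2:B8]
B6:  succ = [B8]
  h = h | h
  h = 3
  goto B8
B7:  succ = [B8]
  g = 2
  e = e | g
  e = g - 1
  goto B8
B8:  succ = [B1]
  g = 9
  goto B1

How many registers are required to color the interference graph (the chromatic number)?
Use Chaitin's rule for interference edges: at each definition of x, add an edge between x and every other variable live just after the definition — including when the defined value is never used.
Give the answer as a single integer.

Answer: 3

Analysis:
Block summaries:
  B0 def {a,g,h} use ∅
  B1 def {e,h} use {h}
  B2 def {j} use ∅
  B3 def {h,j} use {h}
  B4 def {a,g} use ∅
  B5 def {a} use {e}
  B6 def {h} use {h}
  B7 def {e,g} use {e}
  B8 def {g} use ∅

Backward fixpoint:
  B0: in=∅ out={h}
  B1: in={h} out={e,h}
  B2: in={e,h} out={e,h}
  B3: in={h} out=∅
  B4: in={e,h} out={e,h}
  B5: in={e,h} out={e,h}
  B6: in={h} out={h}
  B7: in={e,h} out={h}
  B8: in={h} out={h}

Interfere edges:
  a — {e,h}
  e — {a,g,h,j}
  g — {e,h}
  h — {a,e,g,j}
  j — {e,h}

Colouring:
  lower bound: {a,e,h} mutually conflict ⇒ χ ≥ 3
  3-colouring: r0={e}  r1={h}  r2={a,g,j}
  χ = 3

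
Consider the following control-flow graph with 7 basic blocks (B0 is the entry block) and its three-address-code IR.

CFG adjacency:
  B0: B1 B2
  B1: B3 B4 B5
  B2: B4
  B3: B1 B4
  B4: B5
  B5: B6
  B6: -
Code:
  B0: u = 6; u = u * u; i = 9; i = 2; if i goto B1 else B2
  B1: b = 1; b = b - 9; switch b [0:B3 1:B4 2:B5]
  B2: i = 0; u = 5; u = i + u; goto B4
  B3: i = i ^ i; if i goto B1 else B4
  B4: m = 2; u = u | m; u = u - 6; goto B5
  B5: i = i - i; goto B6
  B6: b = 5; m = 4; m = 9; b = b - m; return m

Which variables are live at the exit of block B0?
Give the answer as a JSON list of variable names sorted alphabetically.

Answer: ["i", "u"]

Derivation:
def/use:
  B0: {i,u} / ∅
  B1: {b} / ∅
  B2: {i,u} / ∅
  B3: {i} / {i}
  B4: {m,u} / {u}
  B5: {i} / {i}
  B6: {b,m} / ∅

Liveness:
  B0 li=∅ lo={i,u}
  B1 li={i,u} lo={i,u}
  B2 li=∅ lo={i,u}
  B3 li={i,u} lo={i,u}
  B4 li={i,u} lo={i}
  B5 li={i} lo=∅
  B6 li=∅ lo=∅

live-out(B0) = ["i", "u"]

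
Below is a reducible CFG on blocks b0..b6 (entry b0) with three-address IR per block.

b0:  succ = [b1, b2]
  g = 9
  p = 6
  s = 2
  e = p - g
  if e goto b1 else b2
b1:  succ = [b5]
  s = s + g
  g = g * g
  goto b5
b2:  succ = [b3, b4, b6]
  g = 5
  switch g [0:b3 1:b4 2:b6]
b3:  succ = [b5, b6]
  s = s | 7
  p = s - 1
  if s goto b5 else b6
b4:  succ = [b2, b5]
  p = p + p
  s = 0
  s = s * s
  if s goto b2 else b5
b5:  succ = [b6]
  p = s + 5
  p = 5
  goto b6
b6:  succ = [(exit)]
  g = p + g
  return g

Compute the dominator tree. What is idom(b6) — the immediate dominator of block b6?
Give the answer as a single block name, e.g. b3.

Answer: b0

Working:
idom tree: b1←b0 b2←b0 b3←b2 b4←b2 b5←b0 b6←b0
Join-block Dom:
  b2: preds {b0,b4}: {b0} ∩ {b0,b2,b4} = {b0}; idom=b0
  b5: preds {b1,b3,b4}: {b0,b1} ∩ {b0,b2,b3} ∩ {b0,b2,b4} = {b0}; idom=b0
  b6: preds {b2,b3,b5}: {b0,b2} ∩ {b0,b2,b3} ∩ {b0,b5} = {b0}; idom=b0

idom(b6) = b0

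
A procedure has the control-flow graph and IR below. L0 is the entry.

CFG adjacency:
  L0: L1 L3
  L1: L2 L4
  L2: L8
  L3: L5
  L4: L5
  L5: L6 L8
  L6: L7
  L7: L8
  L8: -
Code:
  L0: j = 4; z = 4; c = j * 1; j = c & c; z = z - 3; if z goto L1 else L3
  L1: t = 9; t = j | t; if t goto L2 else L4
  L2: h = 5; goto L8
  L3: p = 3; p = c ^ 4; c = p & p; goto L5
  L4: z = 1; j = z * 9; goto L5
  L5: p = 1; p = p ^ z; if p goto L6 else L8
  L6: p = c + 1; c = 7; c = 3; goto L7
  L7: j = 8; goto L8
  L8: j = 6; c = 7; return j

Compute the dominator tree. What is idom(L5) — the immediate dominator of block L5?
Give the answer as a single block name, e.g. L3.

idom tree: L1←L0 L2←L1 L3←L0 L4←L1 L5←L0 L6←L5 L7←L6 L8←L0
Dom∩ at merges:
  L5: preds {L3,L4}: {L0,L3} ∩ {L0,L1,L4} = {L0}; idom=L0
  L8: preds {L2,L5,L7}: {L0,L1,L2} ∩ {L0,L5} ∩ {L0,L5,L6,L7} = {L0}; idom=L0

idom(L5) = L0

Answer: L0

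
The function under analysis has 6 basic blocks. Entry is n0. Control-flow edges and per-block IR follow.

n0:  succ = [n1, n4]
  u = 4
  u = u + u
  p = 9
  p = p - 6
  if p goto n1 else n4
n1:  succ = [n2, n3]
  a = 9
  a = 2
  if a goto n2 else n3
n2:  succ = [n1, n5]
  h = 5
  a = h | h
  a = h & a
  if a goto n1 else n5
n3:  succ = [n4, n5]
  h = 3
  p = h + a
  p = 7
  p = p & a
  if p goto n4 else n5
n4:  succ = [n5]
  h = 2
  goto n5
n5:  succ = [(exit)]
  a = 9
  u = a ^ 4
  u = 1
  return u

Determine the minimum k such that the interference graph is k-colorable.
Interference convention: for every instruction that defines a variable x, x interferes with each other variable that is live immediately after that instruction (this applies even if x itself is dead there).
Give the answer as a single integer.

Per-block:
  n0 def {p,u} use ∅
  n1 def {a} use ∅
  n2 def {a,h} use ∅
  n3 def {h,p} use {a}
  n4 def {h} use ∅
  n5 def {a,u} use ∅

Liveness:
  live n0: ∅→∅
  live n1: ∅→{a}
  live n2: ∅→∅
  live n3: {a}→∅
  live n4: ∅→∅
  live n5: ∅→∅

Interference:
  a: {h,p}
  h: {a}
  p: {a}
  u: ∅

Registers:
  clique {a,h} ⇒ need ≥ 2
  2-colouring: r0={a,u}  r1={h,p}
  χ = 2

Answer: 2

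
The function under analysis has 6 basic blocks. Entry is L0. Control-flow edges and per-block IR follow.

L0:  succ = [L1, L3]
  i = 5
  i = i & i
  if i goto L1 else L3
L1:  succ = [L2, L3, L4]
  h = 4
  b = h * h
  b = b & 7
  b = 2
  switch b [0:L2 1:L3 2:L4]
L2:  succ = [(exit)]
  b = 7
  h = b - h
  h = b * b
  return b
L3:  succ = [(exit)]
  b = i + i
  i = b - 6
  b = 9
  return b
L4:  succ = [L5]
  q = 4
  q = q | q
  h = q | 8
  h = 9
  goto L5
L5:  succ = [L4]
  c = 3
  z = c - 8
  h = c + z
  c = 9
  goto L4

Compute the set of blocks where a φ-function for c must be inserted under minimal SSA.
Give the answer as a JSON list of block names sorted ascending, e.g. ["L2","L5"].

idom tree: L1←L0 L2←L1 L3←L0 L4←L1 L5←L4
Dom∩ at merges:
  L3: preds {L0,L1}: {L0} ∩ {L0,L1} = {L0}; idom=L0
  L4: preds {L1,L5}: {L0,L1} ∩ {L0,L1,L4,L5} = {L0,L1}; idom=L1

DF derivation:
  join L3 pred L0: · stop@L0
  join L3 pred L1: L1 stop@L0
  join L4 pred L1: · stop@L1
  join L4 pred L5: L5→L4 stop@L1
  L0: DF=∅
  L1: DF={L3}
  L2: DF=∅
  L3: DF=∅
  L4: DF={L4}
  L5: DF={L4}

φ for c: defs {L5}
  DF⁺ = {L4}

Answer: ["L4"]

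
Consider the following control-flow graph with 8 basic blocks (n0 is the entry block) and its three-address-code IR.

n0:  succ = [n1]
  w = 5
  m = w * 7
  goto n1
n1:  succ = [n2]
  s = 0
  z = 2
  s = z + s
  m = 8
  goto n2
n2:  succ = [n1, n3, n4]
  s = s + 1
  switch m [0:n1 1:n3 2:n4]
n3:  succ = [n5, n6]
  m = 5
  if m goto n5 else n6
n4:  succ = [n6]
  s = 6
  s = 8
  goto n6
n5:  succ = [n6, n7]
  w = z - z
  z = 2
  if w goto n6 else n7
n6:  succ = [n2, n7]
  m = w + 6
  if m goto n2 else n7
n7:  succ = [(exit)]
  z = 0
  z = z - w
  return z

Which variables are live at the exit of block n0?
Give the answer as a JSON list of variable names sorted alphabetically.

Answer: ["w"]

Derivation:
def/use:
  n0 def {m,w} use ∅
  n1 def {m,s,z} use ∅
  n2 def {s} use {m,s}
  n3 def {m} use ∅
  n4 def {s} use ∅
  n5 def {w,z} use {z}
  n6 def {m} use {w}
  n7 def {z} use {w}

Liveness:
  n0 li=∅ lo={w}
  n1 li={w} lo={m,s,w,z}
  n2 li={m,s,w,z} lo={s,w,z}
  n3 li={s,w,z} lo={s,w,z}
  n4 li={w,z} lo={s,w,z}
  n5 li={s,z} lo={s,w,z}
  n6 li={s,w,z} lo={m,s,w,z}
  n7 li={w} lo=∅

live-out(n0) = ["w"]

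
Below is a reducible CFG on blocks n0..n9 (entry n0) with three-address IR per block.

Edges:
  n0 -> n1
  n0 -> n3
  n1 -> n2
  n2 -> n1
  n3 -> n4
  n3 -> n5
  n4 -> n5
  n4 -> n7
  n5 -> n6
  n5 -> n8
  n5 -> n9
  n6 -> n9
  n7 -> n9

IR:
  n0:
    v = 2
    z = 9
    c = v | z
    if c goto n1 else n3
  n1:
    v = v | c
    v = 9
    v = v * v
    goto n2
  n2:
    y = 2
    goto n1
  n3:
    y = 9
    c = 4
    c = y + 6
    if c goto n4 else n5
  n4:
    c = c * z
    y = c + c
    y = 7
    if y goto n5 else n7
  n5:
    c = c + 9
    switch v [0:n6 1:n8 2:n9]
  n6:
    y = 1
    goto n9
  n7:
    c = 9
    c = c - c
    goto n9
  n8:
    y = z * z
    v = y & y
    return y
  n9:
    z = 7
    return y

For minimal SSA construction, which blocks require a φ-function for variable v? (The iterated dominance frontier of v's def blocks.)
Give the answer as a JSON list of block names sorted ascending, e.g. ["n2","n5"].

Answer: ["n1"]

Working:
idom tree: n1←n0 n2←n1 n3←n0 n4←n3 n5←n3 n6←n5 n7←n4 n8←n5 n9←n3
Dom∩ at merges:
  n1: preds {n0,n2}: {n0} ∩ {n0,n1,n2} = {n0}; idom=n0
  n5: preds {n3,n4}: {n0,n3} ∩ {n0,n3,n4} = {n0,n3}; idom=n3
  n9: preds {n5,n6,n7}: {n0,n3,n5} ∩ {n0,n3,n5,n6} ∩ {n0,n3,n4,n7} = {n0,n3}; idom=n3

DF derivation:
  n1←n0: walk · to n0
  n1←n2: walk n2→n1 to n0
  n5←n3: walk · to n3
  n5←n4: walk n4 to n3
  n9←n5: walk n5 to n3
  n9←n6: walk n6→n5 to n3
  n9←n7: walk n7→n4 to n3
  n0 → ∅
  n1 → {n1}
  n2 → {n1}
  n3 → ∅
  n4 → {n5,n9}
  n5 → {n9}
  n6 → {n9}
  n7 → {n9}
  n8 → ∅
  n9 → ∅

φ for v: defs {n0,n1,n8}
  DF⁺ = {n1}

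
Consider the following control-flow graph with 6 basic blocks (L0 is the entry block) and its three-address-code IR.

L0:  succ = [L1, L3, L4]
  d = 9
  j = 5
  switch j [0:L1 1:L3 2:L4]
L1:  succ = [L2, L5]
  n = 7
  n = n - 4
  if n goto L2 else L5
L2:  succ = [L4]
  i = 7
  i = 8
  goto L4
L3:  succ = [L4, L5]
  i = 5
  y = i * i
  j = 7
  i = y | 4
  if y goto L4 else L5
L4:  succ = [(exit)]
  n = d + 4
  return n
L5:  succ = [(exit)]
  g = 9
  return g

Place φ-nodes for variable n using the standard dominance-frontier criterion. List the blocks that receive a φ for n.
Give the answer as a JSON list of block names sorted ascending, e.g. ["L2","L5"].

idom tree: L1←L0 L2←L1 L3←L0 L4←L0 L5←L0
Join-block Dom:
  L4: preds {L0,L2,L3}: {L0} ∩ {L0,L1,L2} ∩ {L0,L3} = {L0}; idom=L0
  L5: preds {L1,L3}: {L0,L1} ∩ {L0,L3} = {L0}; idom=L0

DF walk-up:
  join L4 pred L0: · stop@L0
  join L4 pred L2: L2→L1 stop@L0
  join L4 pred L3: L3 stop@L0
  join L5 pred L1: L1 stop@L0
  join L5 pred L3: L3 stop@L0
  L0 → ∅
  L1 → {L4,L5}
  L2 → {L4}
  L3 → {L4,L5}
  L4 → ∅
  L5 → ∅

φ for n: defs {L1,L4}
  DF⁺ = {L4,L5}

Answer: ["L4", "L5"]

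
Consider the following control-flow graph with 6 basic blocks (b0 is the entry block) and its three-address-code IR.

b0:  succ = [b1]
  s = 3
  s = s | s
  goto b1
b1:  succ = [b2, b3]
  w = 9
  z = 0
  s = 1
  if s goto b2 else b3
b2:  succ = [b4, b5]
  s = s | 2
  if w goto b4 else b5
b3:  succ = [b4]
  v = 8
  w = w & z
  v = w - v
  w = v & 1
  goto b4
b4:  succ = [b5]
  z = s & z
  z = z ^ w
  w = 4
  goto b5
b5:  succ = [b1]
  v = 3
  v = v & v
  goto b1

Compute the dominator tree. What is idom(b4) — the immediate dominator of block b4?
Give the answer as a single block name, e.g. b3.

idom tree: b1←b0 b2←b1 b3←b1 b4←b1 b5←b1
Join-block Dom:
  b1: preds {b0,b5}: {b0} ∩ {b0,b1,b5} = {b0}; idom=b0
  b4: preds {b2,b3}: {b0,b1,b2} ∩ {b0,b1,b3} = {b0,b1}; idom=b1
  b5: preds {b2,b4}: {b0,b1,b2} ∩ {b0,b1,b4} = {b0,b1}; idom=b1

idom(b4) = b1

Answer: b1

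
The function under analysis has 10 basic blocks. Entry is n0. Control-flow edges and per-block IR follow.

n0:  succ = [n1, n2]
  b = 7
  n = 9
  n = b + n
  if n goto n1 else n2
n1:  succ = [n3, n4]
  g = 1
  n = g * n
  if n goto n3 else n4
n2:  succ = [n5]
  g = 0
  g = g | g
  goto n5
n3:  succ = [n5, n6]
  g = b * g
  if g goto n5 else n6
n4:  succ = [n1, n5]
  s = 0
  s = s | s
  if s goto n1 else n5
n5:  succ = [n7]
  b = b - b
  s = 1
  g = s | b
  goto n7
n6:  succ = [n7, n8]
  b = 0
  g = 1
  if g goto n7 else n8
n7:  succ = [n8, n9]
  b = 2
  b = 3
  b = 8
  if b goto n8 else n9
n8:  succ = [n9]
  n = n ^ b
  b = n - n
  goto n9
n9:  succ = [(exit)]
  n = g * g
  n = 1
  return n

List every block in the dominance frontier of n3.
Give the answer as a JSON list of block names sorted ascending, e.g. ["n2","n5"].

idom tree: n1←n0 n2←n0 n3←n1 n4←n1 n5←n0 n6←n3 n7←n0 n8←n0 n9←n0
Dom at joins:
  n1: preds {n0,n4}: {n0} ∩ {n0,n1,n4} = {n0}; idom=n0
  n5: preds {n2,n3,n4}: {n0,n2} ∩ {n0,n1,n3} ∩ {n0,n1,n4} = {n0}; idom=n0
  n7: preds {n5,n6}: {n0,n5} ∩ {n0,n1,n3,n6} = {n0}; idom=n0
  n8: preds {n6,n7}: {n0,n1,n3,n6} ∩ {n0,n7} = {n0}; idom=n0
  n9: preds {n7,n8}: {n0,n7} ∩ {n0,n8} = {n0}; idom=n0

DF walk-up:
  n1←n0: walk · to n0
  n1←n4: walk n4→n1 to n0
  n5←n2: walk n2 to n0
  n5←n3: walk n3→n1 to n0
  n5←n4: walk n4→n1 to n0
  n7←n5: walk n5 to n0
  n7←n6: walk n6→n3→n1 to n0
  n8←n6: walk n6→n3→n1 to n0
  n8←n7: walk n7 to n0
  n9←n7: walk n7 to n0
  n9←n8: walk n8 to n0
  n0 → ∅
  n1 → {n1,n5,n7,n8}
  n2 → {n5}
  n3 → {n5,n7,n8}
  n4 → {n1,n5}
  n5 → {n7}
  n6 → {n7,n8}
  n7 → {n8,n9}
  n8 → {n9}
  n9 → ∅

DF(n3) = ["n5", "n7", "n8"]

Answer: ["n5", "n7", "n8"]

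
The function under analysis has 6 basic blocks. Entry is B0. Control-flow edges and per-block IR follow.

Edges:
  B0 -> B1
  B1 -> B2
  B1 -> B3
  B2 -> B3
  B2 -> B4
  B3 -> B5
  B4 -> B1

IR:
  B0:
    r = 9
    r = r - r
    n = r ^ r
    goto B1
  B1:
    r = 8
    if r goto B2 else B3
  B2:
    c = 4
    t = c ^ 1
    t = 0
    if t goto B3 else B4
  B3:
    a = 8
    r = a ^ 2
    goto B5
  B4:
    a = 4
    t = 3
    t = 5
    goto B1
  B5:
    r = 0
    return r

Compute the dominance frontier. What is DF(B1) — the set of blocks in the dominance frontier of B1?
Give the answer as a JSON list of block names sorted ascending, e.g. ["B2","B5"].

Answer: ["B1"]

Analysis:
idom tree: B1←B0 B2←B1 B3←B1 B4←B2 B5←B3
Join-block Dom:
  B1: preds {B0,B4}: {B0} ∩ {B0,B1,B2,B4} = {B0}; idom=B0
  B3: preds {B1,B2}: {B0,B1} ∩ {B0,B1,B2} = {B0,B1}; idom=B1

DF walk-up:
  join B1 pred B0: · stop@B0
  join B1 pred B4: B4→B2→B1 stop@B0
  join B3 pred B1: · stop@B1
  join B3 pred B2: B2 stop@B1
  B0: DF=∅
  B1: DF={B1}
  B2: DF={B1,B3}
  B3: DF=∅
  B4: DF={B1}
  B5: DF=∅

DF(B1) = ["B1"]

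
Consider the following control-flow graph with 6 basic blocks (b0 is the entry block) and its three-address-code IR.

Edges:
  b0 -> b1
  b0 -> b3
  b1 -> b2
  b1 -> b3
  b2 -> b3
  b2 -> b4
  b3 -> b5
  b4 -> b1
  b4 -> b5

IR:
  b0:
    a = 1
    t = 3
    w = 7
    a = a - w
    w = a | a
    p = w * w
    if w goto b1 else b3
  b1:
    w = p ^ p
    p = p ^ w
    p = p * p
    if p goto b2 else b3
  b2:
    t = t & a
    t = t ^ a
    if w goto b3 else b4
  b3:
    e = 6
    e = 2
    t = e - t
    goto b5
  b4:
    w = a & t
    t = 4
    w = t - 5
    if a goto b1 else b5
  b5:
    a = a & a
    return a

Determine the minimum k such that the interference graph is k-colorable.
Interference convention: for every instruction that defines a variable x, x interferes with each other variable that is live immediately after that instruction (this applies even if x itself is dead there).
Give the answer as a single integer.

Answer: 4

Working:
Block summaries:
  b0 def {a,p,t,w} use ∅
  b1 def {p,w} use {p}
  b2 def {t} use {a,t,w}
  b3 def {e,t} use {t}
  b4 def {t,w} use {a,t}
  b5 def {a} use {a}

Liveness:
  b0: in=∅ out={a,p,t}
  b1: in={a,p,t} out={a,p,t,w}
  b2: in={a,p,t,w} out={a,p,t}
  b3: in={a,t} out={a}
  b4: in={a,p,t} out={a,p,t}
  b5: in={a} out=∅

Interference:
  a↔{e,p,t,w}
  e↔{a,t}
  p↔{a,t,w}
  t↔{a,e,p,w}
  w↔{a,p,t}

Colouring:
  clique {a,p,t,w} ⇒ need ≥ 4
  4-colouring: R0={a}  R1={t}  R2={e,p}  R3={w}
  χ = 4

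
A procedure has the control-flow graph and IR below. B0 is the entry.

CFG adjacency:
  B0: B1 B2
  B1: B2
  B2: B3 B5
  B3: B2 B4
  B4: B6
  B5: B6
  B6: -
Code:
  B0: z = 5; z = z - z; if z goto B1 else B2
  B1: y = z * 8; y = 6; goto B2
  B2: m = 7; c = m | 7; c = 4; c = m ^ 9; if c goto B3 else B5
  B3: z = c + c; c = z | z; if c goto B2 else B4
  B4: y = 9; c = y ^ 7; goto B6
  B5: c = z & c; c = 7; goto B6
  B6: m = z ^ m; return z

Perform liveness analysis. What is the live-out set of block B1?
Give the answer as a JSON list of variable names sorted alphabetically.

Per-block:
  B0: {z} / ∅
  B1: {y} / {z}
  B2: {c,m} / ∅
  B3: {c,z} / {c}
  B4: {c,y} / ∅
  B5: {c} / {c,z}
  B6: {m} / {m,z}

Liveness:
  live B0: ∅→{z}
  live B1: {z}→{z}
  live B2: {z}→{c,m,z}
  live B3: {c,m}→{m,z}
  live B4: {m,z}→{m,z}
  live B5: {c,m,z}→{m,z}
  live B6: {m,z}→∅

live-out(B1) = ["z"]

Answer: ["z"]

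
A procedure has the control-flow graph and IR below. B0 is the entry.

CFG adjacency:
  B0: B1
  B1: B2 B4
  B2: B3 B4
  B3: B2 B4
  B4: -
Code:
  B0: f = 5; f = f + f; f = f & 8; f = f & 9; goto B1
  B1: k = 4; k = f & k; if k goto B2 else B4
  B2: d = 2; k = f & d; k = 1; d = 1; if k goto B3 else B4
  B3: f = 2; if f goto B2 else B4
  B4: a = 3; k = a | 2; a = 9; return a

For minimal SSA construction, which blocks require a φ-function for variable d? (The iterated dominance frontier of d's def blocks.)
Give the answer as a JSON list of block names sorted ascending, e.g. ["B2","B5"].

Answer: ["B2", "B4"]

Derivation:
idom tree: B1←B0 B2←B1 B3←B2 B4←B1
Dom∩ at merges:
  B2: preds {B1,B3}: {B0,B1} ∩ {B0,B1,B2,B3} = {B0,B1}; idom=B1
  B4: preds {B1,B2,B3}: {B0,B1} ∩ {B0,B1,B2} ∩ {B0,B1,B2,B3} = {B0,B1}; idom=B1

Frontier:
  B2←B1: walk · to B1
  B2←B3: walk B3→B2 to B1
  B4←B1: walk · to B1
  B4←B2: walk B2 to B1
  B4←B3: walk B3→B2 to B1
  B0 → ∅
  B1 → ∅
  B2 → {B2,B4}
  B3 → {B2,B4}
  B4 → ∅

φ for d: defs {B2}
  DF⁺ = {B2,B4}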